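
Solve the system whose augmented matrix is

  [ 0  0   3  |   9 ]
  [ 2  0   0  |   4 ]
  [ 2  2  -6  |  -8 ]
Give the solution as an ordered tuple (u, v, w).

(2, 3, 3)

ρ1 ↔ ρ2
  [ 2  0   0  |   4 ]
  [ 0  0   3  |   9 ]
  [ 2  2  -6  |  -8 ]
ρ1 := 1/2·ρ1
  [ 1  0   0  |   2 ]
  [ 0  0   3  |   9 ]
  [ 2  2  -6  |  -8 ]
ρ3 := ρ3 − 2·ρ1
  [ 1  0   0  |    2 ]
  [ 0  0   3  |    9 ]
  [ 0  2  -6  |  -12 ]
ρ2 ↔ ρ3
  [ 1  0   0  |    2 ]
  [ 0  2  -6  |  -12 ]
  [ 0  0   3  |    9 ]
ρ2 := 1/2·ρ2
  [ 1  0   0  |   2 ]
  [ 0  1  -3  |  -6 ]
  [ 0  0   3  |   9 ]
ρ3 := 1/3·ρ3
  [ 1  0   0  |   2 ]
  [ 0  1  -3  |  -6 ]
  [ 0  0   1  |   3 ]
ρ2 := ρ2 + 3·ρ3
  [ 1  0  0  |  2 ]
  [ 0  1  0  |  3 ]
  [ 0  0  1  |  3 ]
Reading off the last column: u = 2, v = 3, w = 3.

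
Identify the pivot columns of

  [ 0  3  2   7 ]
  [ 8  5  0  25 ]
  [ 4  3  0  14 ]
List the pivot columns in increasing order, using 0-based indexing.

R1 <=> R2
R1 ← 1/8·R1
R3 ← R3 − 4·R1
R2 ← 1/3·R2
R3 ← R3 − 1/2·R2
R3 ← -3·R3
R2 ← R2 − 2/3·R3
R1 ← R1 − 5/8·R2
Pivot columns are the columns containing a leading 1.

0, 1, 2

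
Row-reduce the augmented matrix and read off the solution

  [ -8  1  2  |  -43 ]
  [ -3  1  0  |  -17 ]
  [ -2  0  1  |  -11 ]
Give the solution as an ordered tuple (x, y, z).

R1 → -1/8·R1
  [  1  -1/8  -1/4  |  43/8 ]
  [ -3     1     0  |   -17 ]
  [ -2     0     1  |   -11 ]
R2 → R2 + 3·R1
  [  1  -1/8  -1/4  |  43/8 ]
  [  0   5/8  -3/4  |  -7/8 ]
  [ -2     0     1  |   -11 ]
R3 → R3 + 2·R1
  [ 1  -1/8  -1/4  |  43/8 ]
  [ 0   5/8  -3/4  |  -7/8 ]
  [ 0  -1/4   1/2  |  -1/4 ]
R2 → 8/5·R2
  [ 1  -1/8  -1/4  |  43/8 ]
  [ 0     1  -6/5  |  -7/5 ]
  [ 0  -1/4   1/2  |  -1/4 ]
R3 → R3 + 1/4·R2
  [ 1  -1/8  -1/4  |  43/8 ]
  [ 0     1  -6/5  |  -7/5 ]
  [ 0     0   1/5  |  -3/5 ]
R3 → 5·R3
  [ 1  -1/8  -1/4  |  43/8 ]
  [ 0     1  -6/5  |  -7/5 ]
  [ 0     0     1  |    -3 ]
R2 → R2 + 6/5·R3
  [ 1  -1/8  -1/4  |  43/8 ]
  [ 0     1     0  |    -5 ]
  [ 0     0     1  |    -3 ]
R1 → R1 + 1/4·R3
  [ 1  -1/8  0  |  37/8 ]
  [ 0     1  0  |    -5 ]
  [ 0     0  1  |    -3 ]
R1 → R1 + 1/8·R2
  [ 1  0  0  |   4 ]
  [ 0  1  0  |  -5 ]
  [ 0  0  1  |  -3 ]
Reading off the last column: x = 4, y = -5, z = -3.

(4, -5, -3)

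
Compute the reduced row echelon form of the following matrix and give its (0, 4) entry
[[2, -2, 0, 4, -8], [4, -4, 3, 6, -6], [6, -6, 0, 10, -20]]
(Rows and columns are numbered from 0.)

r1 -> 1/2·r1
r2 -> r2 − 4·r1
r3 -> r3 − 6·r1
r2 -> 1/3·r2
r3 -> -1/2·r3
r2 -> r2 + 2/3·r3
r1 -> r1 − 2·r3

0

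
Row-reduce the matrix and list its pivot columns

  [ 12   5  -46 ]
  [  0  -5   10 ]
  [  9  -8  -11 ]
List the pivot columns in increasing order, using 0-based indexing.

R1 := 1/12·R1
  [ 1  5/12  -23/6 ]
  [ 0    -5     10 ]
  [ 9    -8    -11 ]
R3 := R3 − 9·R1
  [ 1   5/12  -23/6 ]
  [ 0     -5     10 ]
  [ 0  -47/4   47/2 ]
R2 := -1/5·R2
  [ 1   5/12  -23/6 ]
  [ 0      1     -2 ]
  [ 0  -47/4   47/2 ]
R3 := R3 + 47/4·R2
  [ 1  5/12  -23/6 ]
  [ 0     1     -2 ]
  [ 0     0      0 ]
R1 := R1 − 5/12·R2
  [ 1  0  -3 ]
  [ 0  1  -2 ]
  [ 0  0   0 ]
Pivot columns are the columns containing a leading 1.

0, 1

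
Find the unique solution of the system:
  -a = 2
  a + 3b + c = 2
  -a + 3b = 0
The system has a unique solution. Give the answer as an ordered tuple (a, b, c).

Form the augmented matrix and row-reduce:
  [ -1  0  0  |  2 ]
  [  1  3  1  |  2 ]
  [ -1  3  0  |  0 ]
Multiply R1 by -1.
Subtract R1 from R2.
Add R1 to R3.
Multiply R2 by 1/3.
Subtract 3 times R2 from R3.
Multiply R3 by -1.
Subtract 1/3 times R3 from R2.
Reading off the last column: a = -2, b = -2/3, c = 6.

(-2, -2/3, 6)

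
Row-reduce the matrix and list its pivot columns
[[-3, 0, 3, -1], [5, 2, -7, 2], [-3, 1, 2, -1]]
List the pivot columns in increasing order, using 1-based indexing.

ρ1 -> -1/3·ρ1
  [  1  0  -1  1/3 ]
  [  5  2  -7    2 ]
  [ -3  1   2   -1 ]
ρ2 -> ρ2 − 5·ρ1
  [  1  0  -1  1/3 ]
  [  0  2  -2  1/3 ]
  [ -3  1   2   -1 ]
ρ3 -> ρ3 + 3·ρ1
  [ 1  0  -1  1/3 ]
  [ 0  2  -2  1/3 ]
  [ 0  1  -1    0 ]
ρ2 -> 1/2·ρ2
  [ 1  0  -1  1/3 ]
  [ 0  1  -1  1/6 ]
  [ 0  1  -1    0 ]
ρ3 -> ρ3 − ρ2
  [ 1  0  -1   1/3 ]
  [ 0  1  -1   1/6 ]
  [ 0  0   0  -1/6 ]
ρ3 -> -6·ρ3
  [ 1  0  -1  1/3 ]
  [ 0  1  -1  1/6 ]
  [ 0  0   0    1 ]
ρ2 -> ρ2 − 1/6·ρ3
  [ 1  0  -1  1/3 ]
  [ 0  1  -1    0 ]
  [ 0  0   0    1 ]
ρ1 -> ρ1 − 1/3·ρ3
  [ 1  0  -1  0 ]
  [ 0  1  -1  0 ]
  [ 0  0   0  1 ]
Pivot columns are the columns containing a leading 1.

1, 2, 4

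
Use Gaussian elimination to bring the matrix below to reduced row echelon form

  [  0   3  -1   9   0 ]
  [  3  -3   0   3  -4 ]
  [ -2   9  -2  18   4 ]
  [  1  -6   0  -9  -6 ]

Swap R1 and R2.
  [  3  -3   0   3  -4 ]
  [  0   3  -1   9   0 ]
  [ -2   9  -2  18   4 ]
  [  1  -6   0  -9  -6 ]
Multiply R1 by 1/3.
  [  1  -1   0   1  -4/3 ]
  [  0   3  -1   9     0 ]
  [ -2   9  -2  18     4 ]
  [  1  -6   0  -9    -6 ]
Add 2 times R1 to R3.
  [ 1  -1   0   1  -4/3 ]
  [ 0   3  -1   9     0 ]
  [ 0   7  -2  20   4/3 ]
  [ 1  -6   0  -9    -6 ]
Subtract R1 from R4.
  [ 1  -1   0    1   -4/3 ]
  [ 0   3  -1    9      0 ]
  [ 0   7  -2   20    4/3 ]
  [ 0  -5   0  -10  -14/3 ]
Multiply R2 by 1/3.
  [ 1  -1     0    1   -4/3 ]
  [ 0   1  -1/3    3      0 ]
  [ 0   7    -2   20    4/3 ]
  [ 0  -5     0  -10  -14/3 ]
Subtract 7 times R2 from R3.
  [ 1  -1     0    1   -4/3 ]
  [ 0   1  -1/3    3      0 ]
  [ 0   0   1/3   -1    4/3 ]
  [ 0  -5     0  -10  -14/3 ]
Add 5 times R2 to R4.
  [ 1  -1     0   1   -4/3 ]
  [ 0   1  -1/3   3      0 ]
  [ 0   0   1/3  -1    4/3 ]
  [ 0   0  -5/3   5  -14/3 ]
Multiply R3 by 3.
  [ 1  -1     0   1   -4/3 ]
  [ 0   1  -1/3   3      0 ]
  [ 0   0     1  -3      4 ]
  [ 0   0  -5/3   5  -14/3 ]
Add 5/3 times R3 to R4.
  [ 1  -1     0   1  -4/3 ]
  [ 0   1  -1/3   3     0 ]
  [ 0   0     1  -3     4 ]
  [ 0   0     0   0     2 ]
Multiply R4 by 1/2.
  [ 1  -1     0   1  -4/3 ]
  [ 0   1  -1/3   3     0 ]
  [ 0   0     1  -3     4 ]
  [ 0   0     0   0     1 ]
Subtract 4 times R4 from R3.
  [ 1  -1     0   1  -4/3 ]
  [ 0   1  -1/3   3     0 ]
  [ 0   0     1  -3     0 ]
  [ 0   0     0   0     1 ]
Add 4/3 times R4 to R1.
  [ 1  -1     0   1  0 ]
  [ 0   1  -1/3   3  0 ]
  [ 0   0     1  -3  0 ]
  [ 0   0     0   0  1 ]
Add 1/3 times R3 to R2.
  [ 1  -1  0   1  0 ]
  [ 0   1  0   2  0 ]
  [ 0   0  1  -3  0 ]
  [ 0   0  0   0  1 ]
Add R2 to R1.
  [ 1  0  0   3  0 ]
  [ 0  1  0   2  0 ]
  [ 0  0  1  -3  0 ]
  [ 0  0  0   0  1 ]

[[1, 0, 0, 3, 0], [0, 1, 0, 2, 0], [0, 0, 1, -3, 0], [0, 0, 0, 0, 1]]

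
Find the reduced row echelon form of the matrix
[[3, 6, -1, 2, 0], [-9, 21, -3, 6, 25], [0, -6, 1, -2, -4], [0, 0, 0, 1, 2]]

Multiply R1 by 1/3.
  [  1   2  -1/3  2/3   0 ]
  [ -9  21    -3    6  25 ]
  [  0  -6     1   -2  -4 ]
  [  0   0     0    1   2 ]
Add 9 times R1 to R2.
  [ 1   2  -1/3  2/3   0 ]
  [ 0  39    -6   12  25 ]
  [ 0  -6     1   -2  -4 ]
  [ 0   0     0    1   2 ]
Multiply R2 by 1/39.
  [ 1   2   -1/3   2/3      0 ]
  [ 0   1  -2/13  4/13  25/39 ]
  [ 0  -6      1    -2     -4 ]
  [ 0   0      0     1      2 ]
Add 6 times R2 to R3.
  [ 1  2   -1/3    2/3      0 ]
  [ 0  1  -2/13   4/13  25/39 ]
  [ 0  0   1/13  -2/13  -2/13 ]
  [ 0  0      0      1      2 ]
Multiply R3 by 13.
  [ 1  2   -1/3   2/3      0 ]
  [ 0  1  -2/13  4/13  25/39 ]
  [ 0  0      1    -2     -2 ]
  [ 0  0      0     1      2 ]
Add 2 times R4 to R3.
  [ 1  2   -1/3   2/3      0 ]
  [ 0  1  -2/13  4/13  25/39 ]
  [ 0  0      1     0      2 ]
  [ 0  0      0     1      2 ]
Subtract 4/13 times R4 from R2.
  [ 1  2   -1/3  2/3     0 ]
  [ 0  1  -2/13    0  1/39 ]
  [ 0  0      1    0     2 ]
  [ 0  0      0    1     2 ]
Subtract 2/3 times R4 from R1.
  [ 1  2   -1/3  0  -4/3 ]
  [ 0  1  -2/13  0  1/39 ]
  [ 0  0      1  0     2 ]
  [ 0  0      0  1     2 ]
Add 2/13 times R3 to R2.
  [ 1  2  -1/3  0  -4/3 ]
  [ 0  1     0  0   1/3 ]
  [ 0  0     1  0     2 ]
  [ 0  0     0  1     2 ]
Add 1/3 times R3 to R1.
  [ 1  2  0  0  -2/3 ]
  [ 0  1  0  0   1/3 ]
  [ 0  0  1  0     2 ]
  [ 0  0  0  1     2 ]
Subtract 2 times R2 from R1.
  [ 1  0  0  0  -4/3 ]
  [ 0  1  0  0   1/3 ]
  [ 0  0  1  0     2 ]
  [ 0  0  0  1     2 ]

[[1, 0, 0, 0, -4/3], [0, 1, 0, 0, 1/3], [0, 0, 1, 0, 2], [0, 0, 0, 1, 2]]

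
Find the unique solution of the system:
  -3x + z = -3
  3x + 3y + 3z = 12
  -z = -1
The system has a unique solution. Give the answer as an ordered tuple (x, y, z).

Form the augmented matrix and row-reduce:
  [ -3  0   1  |  -3 ]
  [  3  3   3  |  12 ]
  [  0  0  -1  |  -1 ]
R1 → -1/3·R1
  [ 1  0  -1/3  |   1 ]
  [ 3  3     3  |  12 ]
  [ 0  0    -1  |  -1 ]
R2 → R2 − 3·R1
  [ 1  0  -1/3  |   1 ]
  [ 0  3     4  |   9 ]
  [ 0  0    -1  |  -1 ]
R2 → 1/3·R2
  [ 1  0  -1/3  |   1 ]
  [ 0  1   4/3  |   3 ]
  [ 0  0    -1  |  -1 ]
R3 → -1·R3
  [ 1  0  -1/3  |  1 ]
  [ 0  1   4/3  |  3 ]
  [ 0  0     1  |  1 ]
R2 → R2 − 4/3·R3
  [ 1  0  -1/3  |    1 ]
  [ 0  1     0  |  5/3 ]
  [ 0  0     1  |    1 ]
R1 → R1 + 1/3·R3
  [ 1  0  0  |  4/3 ]
  [ 0  1  0  |  5/3 ]
  [ 0  0  1  |    1 ]
Reading off the last column: x = 4/3, y = 5/3, z = 1.

(4/3, 5/3, 1)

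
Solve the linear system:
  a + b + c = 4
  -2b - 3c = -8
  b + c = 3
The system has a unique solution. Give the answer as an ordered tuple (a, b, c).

(1, 1, 2)

Form the augmented matrix and row-reduce:
  [ 1   1   1  |   4 ]
  [ 0  -2  -3  |  -8 ]
  [ 0   1   1  |   3 ]
Multiply r2 by -1/2.
Subtract r2 from r3.
Multiply r3 by -2.
Subtract 3/2 times r3 from r2.
Subtract r3 from r1.
Subtract r2 from r1.
Reading off the last column: a = 1, b = 1, c = 2.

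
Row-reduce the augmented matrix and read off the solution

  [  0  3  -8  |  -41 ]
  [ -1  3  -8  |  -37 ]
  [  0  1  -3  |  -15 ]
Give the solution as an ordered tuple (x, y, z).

ρ1 <=> ρ2
  [ -1  3  -8  |  -37 ]
  [  0  3  -8  |  -41 ]
  [  0  1  -3  |  -15 ]
ρ1 -> -1·ρ1
  [ 1  -3   8  |   37 ]
  [ 0   3  -8  |  -41 ]
  [ 0   1  -3  |  -15 ]
ρ2 -> 1/3·ρ2
  [ 1  -3     8  |     37 ]
  [ 0   1  -8/3  |  -41/3 ]
  [ 0   1    -3  |    -15 ]
ρ3 -> ρ3 − ρ2
  [ 1  -3     8  |     37 ]
  [ 0   1  -8/3  |  -41/3 ]
  [ 0   0  -1/3  |   -4/3 ]
ρ3 -> -3·ρ3
  [ 1  -3     8  |     37 ]
  [ 0   1  -8/3  |  -41/3 ]
  [ 0   0     1  |      4 ]
ρ2 -> ρ2 + 8/3·ρ3
  [ 1  -3  8  |  37 ]
  [ 0   1  0  |  -3 ]
  [ 0   0  1  |   4 ]
ρ1 -> ρ1 − 8·ρ3
  [ 1  -3  0  |   5 ]
  [ 0   1  0  |  -3 ]
  [ 0   0  1  |   4 ]
ρ1 -> ρ1 + 3·ρ2
  [ 1  0  0  |  -4 ]
  [ 0  1  0  |  -3 ]
  [ 0  0  1  |   4 ]
Reading off the last column: x = -4, y = -3, z = 4.

(-4, -3, 4)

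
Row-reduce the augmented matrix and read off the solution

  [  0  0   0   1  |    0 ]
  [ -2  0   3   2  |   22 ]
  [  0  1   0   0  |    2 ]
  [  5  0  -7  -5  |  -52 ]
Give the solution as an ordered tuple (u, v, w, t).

Swap r1 and r2.
  [ -2  0   3   2  |   22 ]
  [  0  0   0   1  |    0 ]
  [  0  1   0   0  |    2 ]
  [  5  0  -7  -5  |  -52 ]
Multiply r1 by -1/2.
  [ 1  0  -3/2  -1  |  -11 ]
  [ 0  0     0   1  |    0 ]
  [ 0  1     0   0  |    2 ]
  [ 5  0    -7  -5  |  -52 ]
Subtract 5 times r1 from r4.
  [ 1  0  -3/2  -1  |  -11 ]
  [ 0  0     0   1  |    0 ]
  [ 0  1     0   0  |    2 ]
  [ 0  0   1/2   0  |    3 ]
Swap r2 and r3.
  [ 1  0  -3/2  -1  |  -11 ]
  [ 0  1     0   0  |    2 ]
  [ 0  0     0   1  |    0 ]
  [ 0  0   1/2   0  |    3 ]
Swap r3 and r4.
  [ 1  0  -3/2  -1  |  -11 ]
  [ 0  1     0   0  |    2 ]
  [ 0  0   1/2   0  |    3 ]
  [ 0  0     0   1  |    0 ]
Multiply r3 by 2.
  [ 1  0  -3/2  -1  |  -11 ]
  [ 0  1     0   0  |    2 ]
  [ 0  0     1   0  |    6 ]
  [ 0  0     0   1  |    0 ]
Add r4 to r1.
  [ 1  0  -3/2  0  |  -11 ]
  [ 0  1     0  0  |    2 ]
  [ 0  0     1  0  |    6 ]
  [ 0  0     0  1  |    0 ]
Add 3/2 times r3 to r1.
  [ 1  0  0  0  |  -2 ]
  [ 0  1  0  0  |   2 ]
  [ 0  0  1  0  |   6 ]
  [ 0  0  0  1  |   0 ]
Reading off the last column: u = -2, v = 2, w = 6, t = 0.

(-2, 2, 6, 0)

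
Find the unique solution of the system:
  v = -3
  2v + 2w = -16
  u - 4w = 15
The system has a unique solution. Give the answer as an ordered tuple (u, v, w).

(-5, -3, -5)

Form the augmented matrix and row-reduce:
  [ 0  1   0  |   -3 ]
  [ 0  2   2  |  -16 ]
  [ 1  0  -4  |   15 ]
R1 ↔ R3
  [ 1  0  -4  |   15 ]
  [ 0  2   2  |  -16 ]
  [ 0  1   0  |   -3 ]
R2 → 1/2·R2
  [ 1  0  -4  |  15 ]
  [ 0  1   1  |  -8 ]
  [ 0  1   0  |  -3 ]
R3 → R3 − R2
  [ 1  0  -4  |  15 ]
  [ 0  1   1  |  -8 ]
  [ 0  0  -1  |   5 ]
R3 → -1·R3
  [ 1  0  -4  |  15 ]
  [ 0  1   1  |  -8 ]
  [ 0  0   1  |  -5 ]
R2 → R2 − R3
  [ 1  0  -4  |  15 ]
  [ 0  1   0  |  -3 ]
  [ 0  0   1  |  -5 ]
R1 → R1 + 4·R3
  [ 1  0  0  |  -5 ]
  [ 0  1  0  |  -3 ]
  [ 0  0  1  |  -5 ]
Reading off the last column: u = -5, v = -3, w = -5.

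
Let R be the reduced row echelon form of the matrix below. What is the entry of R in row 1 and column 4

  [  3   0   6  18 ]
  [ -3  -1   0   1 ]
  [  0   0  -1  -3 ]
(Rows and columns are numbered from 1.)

R1 ← 1/3·R1
R2 ← R2 + 3·R1
R2 ← -1·R2
R3 ← -1·R3
R2 ← R2 + 6·R3
R1 ← R1 − 2·R3

0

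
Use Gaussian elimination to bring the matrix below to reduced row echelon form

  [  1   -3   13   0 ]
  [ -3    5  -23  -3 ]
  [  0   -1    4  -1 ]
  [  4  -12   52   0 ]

[[1, 0, 1, 0], [0, 1, -4, 0], [0, 0, 0, 1], [0, 0, 0, 0]]

r2 ← r2 + 3·r1
  [ 1   -3  13   0 ]
  [ 0   -4  16  -3 ]
  [ 0   -1   4  -1 ]
  [ 4  -12  52   0 ]
r4 ← r4 − 4·r1
  [ 1  -3  13   0 ]
  [ 0  -4  16  -3 ]
  [ 0  -1   4  -1 ]
  [ 0   0   0   0 ]
r2 ← -1/4·r2
  [ 1  -3  13    0 ]
  [ 0   1  -4  3/4 ]
  [ 0  -1   4   -1 ]
  [ 0   0   0    0 ]
r3 ← r3 + r2
  [ 1  -3  13     0 ]
  [ 0   1  -4   3/4 ]
  [ 0   0   0  -1/4 ]
  [ 0   0   0     0 ]
r3 ← -4·r3
  [ 1  -3  13    0 ]
  [ 0   1  -4  3/4 ]
  [ 0   0   0    1 ]
  [ 0   0   0    0 ]
r2 ← r2 − 3/4·r3
  [ 1  -3  13  0 ]
  [ 0   1  -4  0 ]
  [ 0   0   0  1 ]
  [ 0   0   0  0 ]
r1 ← r1 + 3·r2
  [ 1  0   1  0 ]
  [ 0  1  -4  0 ]
  [ 0  0   0  1 ]
  [ 0  0   0  0 ]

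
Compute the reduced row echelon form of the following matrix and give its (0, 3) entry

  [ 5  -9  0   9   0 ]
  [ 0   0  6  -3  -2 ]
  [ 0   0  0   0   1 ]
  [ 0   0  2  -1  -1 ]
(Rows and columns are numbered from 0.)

9/5

ρ1 -> 1/5·ρ1
  [ 1  -9/5  0  9/5   0 ]
  [ 0     0  6   -3  -2 ]
  [ 0     0  0    0   1 ]
  [ 0     0  2   -1  -1 ]
ρ2 -> 1/6·ρ2
  [ 1  -9/5  0   9/5     0 ]
  [ 0     0  1  -1/2  -1/3 ]
  [ 0     0  0     0     1 ]
  [ 0     0  2    -1    -1 ]
ρ4 -> ρ4 − 2·ρ2
  [ 1  -9/5  0   9/5     0 ]
  [ 0     0  1  -1/2  -1/3 ]
  [ 0     0  0     0     1 ]
  [ 0     0  0     0  -1/3 ]
ρ4 -> ρ4 + 1/3·ρ3
  [ 1  -9/5  0   9/5     0 ]
  [ 0     0  1  -1/2  -1/3 ]
  [ 0     0  0     0     1 ]
  [ 0     0  0     0     0 ]
ρ2 -> ρ2 + 1/3·ρ3
  [ 1  -9/5  0   9/5  0 ]
  [ 0     0  1  -1/2  0 ]
  [ 0     0  0     0  1 ]
  [ 0     0  0     0  0 ]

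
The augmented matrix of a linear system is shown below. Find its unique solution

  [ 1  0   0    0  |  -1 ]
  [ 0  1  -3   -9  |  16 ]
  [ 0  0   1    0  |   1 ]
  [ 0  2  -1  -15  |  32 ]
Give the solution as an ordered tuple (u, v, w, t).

ρ4 → ρ4 − 2·ρ2
  [ 1  0   0   0  |  -1 ]
  [ 0  1  -3  -9  |  16 ]
  [ 0  0   1   0  |   1 ]
  [ 0  0   5   3  |   0 ]
ρ4 → ρ4 − 5·ρ3
  [ 1  0   0   0  |  -1 ]
  [ 0  1  -3  -9  |  16 ]
  [ 0  0   1   0  |   1 ]
  [ 0  0   0   3  |  -5 ]
ρ4 → 1/3·ρ4
  [ 1  0   0   0  |    -1 ]
  [ 0  1  -3  -9  |    16 ]
  [ 0  0   1   0  |     1 ]
  [ 0  0   0   1  |  -5/3 ]
ρ2 → ρ2 + 9·ρ4
  [ 1  0   0  0  |    -1 ]
  [ 0  1  -3  0  |     1 ]
  [ 0  0   1  0  |     1 ]
  [ 0  0   0  1  |  -5/3 ]
ρ2 → ρ2 + 3·ρ3
  [ 1  0  0  0  |    -1 ]
  [ 0  1  0  0  |     4 ]
  [ 0  0  1  0  |     1 ]
  [ 0  0  0  1  |  -5/3 ]
Reading off the last column: u = -1, v = 4, w = 1, t = -5/3.

(-1, 4, 1, -5/3)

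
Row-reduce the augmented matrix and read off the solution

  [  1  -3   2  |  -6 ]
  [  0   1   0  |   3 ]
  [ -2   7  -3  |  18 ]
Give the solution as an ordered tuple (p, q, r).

(-3, 3, 3)

R3 → R3 + 2·R1
  [ 1  -3  2  |  -6 ]
  [ 0   1  0  |   3 ]
  [ 0   1  1  |   6 ]
R3 → R3 − R2
  [ 1  -3  2  |  -6 ]
  [ 0   1  0  |   3 ]
  [ 0   0  1  |   3 ]
R1 → R1 − 2·R3
  [ 1  -3  0  |  -12 ]
  [ 0   1  0  |    3 ]
  [ 0   0  1  |    3 ]
R1 → R1 + 3·R2
  [ 1  0  0  |  -3 ]
  [ 0  1  0  |   3 ]
  [ 0  0  1  |   3 ]
Reading off the last column: p = -3, q = 3, r = 3.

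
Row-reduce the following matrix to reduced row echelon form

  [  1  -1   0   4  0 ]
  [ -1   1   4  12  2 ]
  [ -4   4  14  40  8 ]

[[1, -1, 0, 4, 0], [0, 0, 1, 4, 0], [0, 0, 0, 0, 1]]

r2 -> r2 + r1
  [  1  -1   0   4  0 ]
  [  0   0   4  16  2 ]
  [ -4   4  14  40  8 ]
r3 -> r3 + 4·r1
  [ 1  -1   0   4  0 ]
  [ 0   0   4  16  2 ]
  [ 0   0  14  56  8 ]
r2 -> 1/4·r2
  [ 1  -1   0   4    0 ]
  [ 0   0   1   4  1/2 ]
  [ 0   0  14  56    8 ]
r3 -> r3 − 14·r2
  [ 1  -1  0  4    0 ]
  [ 0   0  1  4  1/2 ]
  [ 0   0  0  0    1 ]
r2 -> r2 − 1/2·r3
  [ 1  -1  0  4  0 ]
  [ 0   0  1  4  0 ]
  [ 0   0  0  0  1 ]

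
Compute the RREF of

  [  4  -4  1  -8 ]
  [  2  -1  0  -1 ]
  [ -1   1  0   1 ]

[[1, 0, 0, 0], [0, 1, 0, 1], [0, 0, 1, -4]]

ρ1 -> 1/4·ρ1
  [  1  -1  1/4  -2 ]
  [  2  -1    0  -1 ]
  [ -1   1    0   1 ]
ρ2 -> ρ2 − 2·ρ1
  [  1  -1   1/4  -2 ]
  [  0   1  -1/2   3 ]
  [ -1   1     0   1 ]
ρ3 -> ρ3 + ρ1
  [ 1  -1   1/4  -2 ]
  [ 0   1  -1/2   3 ]
  [ 0   0   1/4  -1 ]
ρ3 -> 4·ρ3
  [ 1  -1   1/4  -2 ]
  [ 0   1  -1/2   3 ]
  [ 0   0     1  -4 ]
ρ2 -> ρ2 + 1/2·ρ3
  [ 1  -1  1/4  -2 ]
  [ 0   1    0   1 ]
  [ 0   0    1  -4 ]
ρ1 -> ρ1 − 1/4·ρ3
  [ 1  -1  0  -1 ]
  [ 0   1  0   1 ]
  [ 0   0  1  -4 ]
ρ1 -> ρ1 + ρ2
  [ 1  0  0   0 ]
  [ 0  1  0   1 ]
  [ 0  0  1  -4 ]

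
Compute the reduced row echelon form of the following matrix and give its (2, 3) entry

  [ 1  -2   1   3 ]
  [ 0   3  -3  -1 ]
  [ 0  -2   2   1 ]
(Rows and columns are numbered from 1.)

R2 := 1/3·R2
  [ 1  -2   1     3 ]
  [ 0   1  -1  -1/3 ]
  [ 0  -2   2     1 ]
R3 := R3 + 2·R2
  [ 1  -2   1     3 ]
  [ 0   1  -1  -1/3 ]
  [ 0   0   0   1/3 ]
R3 := 3·R3
  [ 1  -2   1     3 ]
  [ 0   1  -1  -1/3 ]
  [ 0   0   0     1 ]
R2 := R2 + 1/3·R3
  [ 1  -2   1  3 ]
  [ 0   1  -1  0 ]
  [ 0   0   0  1 ]
R1 := R1 − 3·R3
  [ 1  -2   1  0 ]
  [ 0   1  -1  0 ]
  [ 0   0   0  1 ]
R1 := R1 + 2·R2
  [ 1  0  -1  0 ]
  [ 0  1  -1  0 ]
  [ 0  0   0  1 ]

-1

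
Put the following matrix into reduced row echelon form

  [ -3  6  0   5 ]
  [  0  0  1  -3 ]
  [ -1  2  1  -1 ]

R1 -> -1/3·R1
  [  1  -2  0  -5/3 ]
  [  0   0  1    -3 ]
  [ -1   2  1    -1 ]
R3 -> R3 + R1
  [ 1  -2  0  -5/3 ]
  [ 0   0  1    -3 ]
  [ 0   0  1  -8/3 ]
R3 -> R3 − R2
  [ 1  -2  0  -5/3 ]
  [ 0   0  1    -3 ]
  [ 0   0  0   1/3 ]
R3 -> 3·R3
  [ 1  -2  0  -5/3 ]
  [ 0   0  1    -3 ]
  [ 0   0  0     1 ]
R2 -> R2 + 3·R3
  [ 1  -2  0  -5/3 ]
  [ 0   0  1     0 ]
  [ 0   0  0     1 ]
R1 -> R1 + 5/3·R3
  [ 1  -2  0  0 ]
  [ 0   0  1  0 ]
  [ 0   0  0  1 ]

[[1, -2, 0, 0], [0, 0, 1, 0], [0, 0, 0, 1]]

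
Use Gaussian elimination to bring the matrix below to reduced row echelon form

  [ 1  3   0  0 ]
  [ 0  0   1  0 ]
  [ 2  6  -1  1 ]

[[1, 3, 0, 0], [0, 0, 1, 0], [0, 0, 0, 1]]

R3 → R3 − 2·R1
  [ 1  3   0  0 ]
  [ 0  0   1  0 ]
  [ 0  0  -1  1 ]
R3 → R3 + R2
  [ 1  3  0  0 ]
  [ 0  0  1  0 ]
  [ 0  0  0  1 ]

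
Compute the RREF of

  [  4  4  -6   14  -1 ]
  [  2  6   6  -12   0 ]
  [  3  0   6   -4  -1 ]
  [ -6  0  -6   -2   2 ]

[[1, 0, 0, 2, 0], [0, 1, 0, -1, 0], [0, 0, 1, -5/3, 0], [0, 0, 0, 0, 1]]

R1 -> 1/4·R1
  [  1  1  -3/2  7/2  -1/4 ]
  [  2  6     6  -12     0 ]
  [  3  0     6   -4    -1 ]
  [ -6  0    -6   -2     2 ]
R2 -> R2 − 2·R1
  [  1  1  -3/2  7/2  -1/4 ]
  [  0  4     9  -19   1/2 ]
  [  3  0     6   -4    -1 ]
  [ -6  0    -6   -2     2 ]
R3 -> R3 − 3·R1
  [  1   1  -3/2    7/2  -1/4 ]
  [  0   4     9    -19   1/2 ]
  [  0  -3  21/2  -29/2  -1/4 ]
  [ -6   0    -6     -2     2 ]
R4 -> R4 + 6·R1
  [ 1   1  -3/2    7/2  -1/4 ]
  [ 0   4     9    -19   1/2 ]
  [ 0  -3  21/2  -29/2  -1/4 ]
  [ 0   6   -15     19   1/2 ]
R2 -> 1/4·R2
  [ 1   1  -3/2    7/2  -1/4 ]
  [ 0   1   9/4  -19/4   1/8 ]
  [ 0  -3  21/2  -29/2  -1/4 ]
  [ 0   6   -15     19   1/2 ]
R3 -> R3 + 3·R2
  [ 1  1  -3/2     7/2  -1/4 ]
  [ 0  1   9/4   -19/4   1/8 ]
  [ 0  0  69/4  -115/4   1/8 ]
  [ 0  6   -15      19   1/2 ]
R4 -> R4 − 6·R2
  [ 1  1   -3/2     7/2  -1/4 ]
  [ 0  1    9/4   -19/4   1/8 ]
  [ 0  0   69/4  -115/4   1/8 ]
  [ 0  0  -57/2    95/2  -1/4 ]
R3 -> 4/69·R3
  [ 1  1   -3/2    7/2   -1/4 ]
  [ 0  1    9/4  -19/4    1/8 ]
  [ 0  0      1   -5/3  1/138 ]
  [ 0  0  -57/2   95/2   -1/4 ]
R4 -> R4 + 57/2·R3
  [ 1  1  -3/2    7/2   -1/4 ]
  [ 0  1   9/4  -19/4    1/8 ]
  [ 0  0     1   -5/3  1/138 ]
  [ 0  0     0      0  -1/23 ]
R4 -> -23·R4
  [ 1  1  -3/2    7/2   -1/4 ]
  [ 0  1   9/4  -19/4    1/8 ]
  [ 0  0     1   -5/3  1/138 ]
  [ 0  0     0      0      1 ]
R3 -> R3 − 1/138·R4
  [ 1  1  -3/2    7/2  -1/4 ]
  [ 0  1   9/4  -19/4   1/8 ]
  [ 0  0     1   -5/3     0 ]
  [ 0  0     0      0     1 ]
R2 -> R2 − 1/8·R4
  [ 1  1  -3/2    7/2  -1/4 ]
  [ 0  1   9/4  -19/4     0 ]
  [ 0  0     1   -5/3     0 ]
  [ 0  0     0      0     1 ]
R1 -> R1 + 1/4·R4
  [ 1  1  -3/2    7/2  0 ]
  [ 0  1   9/4  -19/4  0 ]
  [ 0  0     1   -5/3  0 ]
  [ 0  0     0      0  1 ]
R2 -> R2 − 9/4·R3
  [ 1  1  -3/2   7/2  0 ]
  [ 0  1     0    -1  0 ]
  [ 0  0     1  -5/3  0 ]
  [ 0  0     0     0  1 ]
R1 -> R1 + 3/2·R3
  [ 1  1  0     1  0 ]
  [ 0  1  0    -1  0 ]
  [ 0  0  1  -5/3  0 ]
  [ 0  0  0     0  1 ]
R1 -> R1 − R2
  [ 1  0  0     2  0 ]
  [ 0  1  0    -1  0 ]
  [ 0  0  1  -5/3  0 ]
  [ 0  0  0     0  1 ]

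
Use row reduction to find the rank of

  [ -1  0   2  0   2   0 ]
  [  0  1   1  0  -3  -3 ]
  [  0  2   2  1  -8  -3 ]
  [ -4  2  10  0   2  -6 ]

R1 → -1·R1
  [  1  0  -2  0  -2   0 ]
  [  0  1   1  0  -3  -3 ]
  [  0  2   2  1  -8  -3 ]
  [ -4  2  10  0   2  -6 ]
R4 → R4 + 4·R1
  [ 1  0  -2  0  -2   0 ]
  [ 0  1   1  0  -3  -3 ]
  [ 0  2   2  1  -8  -3 ]
  [ 0  2   2  0  -6  -6 ]
R3 → R3 − 2·R2
  [ 1  0  -2  0  -2   0 ]
  [ 0  1   1  0  -3  -3 ]
  [ 0  0   0  1  -2   3 ]
  [ 0  2   2  0  -6  -6 ]
R4 → R4 − 2·R2
  [ 1  0  -2  0  -2   0 ]
  [ 0  1   1  0  -3  -3 ]
  [ 0  0   0  1  -2   3 ]
  [ 0  0   0  0   0   0 ]
The reduced form has 3 nonzero rows.

rank = 3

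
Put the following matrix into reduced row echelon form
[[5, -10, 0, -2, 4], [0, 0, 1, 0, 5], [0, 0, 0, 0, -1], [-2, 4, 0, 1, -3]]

[[1, -2, 0, 0, 0], [0, 0, 1, 0, 0], [0, 0, 0, 1, 0], [0, 0, 0, 0, 1]]

r1 := 1/5·r1
  [  1  -2  0  -2/5  4/5 ]
  [  0   0  1     0    5 ]
  [  0   0  0     0   -1 ]
  [ -2   4  0     1   -3 ]
r4 := r4 + 2·r1
  [ 1  -2  0  -2/5   4/5 ]
  [ 0   0  1     0     5 ]
  [ 0   0  0     0    -1 ]
  [ 0   0  0   1/5  -7/5 ]
r3 ↔ r4
  [ 1  -2  0  -2/5   4/5 ]
  [ 0   0  1     0     5 ]
  [ 0   0  0   1/5  -7/5 ]
  [ 0   0  0     0    -1 ]
r3 := 5·r3
  [ 1  -2  0  -2/5  4/5 ]
  [ 0   0  1     0    5 ]
  [ 0   0  0     1   -7 ]
  [ 0   0  0     0   -1 ]
r4 := -1·r4
  [ 1  -2  0  -2/5  4/5 ]
  [ 0   0  1     0    5 ]
  [ 0   0  0     1   -7 ]
  [ 0   0  0     0    1 ]
r3 := r3 + 7·r4
  [ 1  -2  0  -2/5  4/5 ]
  [ 0   0  1     0    5 ]
  [ 0   0  0     1    0 ]
  [ 0   0  0     0    1 ]
r2 := r2 − 5·r4
  [ 1  -2  0  -2/5  4/5 ]
  [ 0   0  1     0    0 ]
  [ 0   0  0     1    0 ]
  [ 0   0  0     0    1 ]
r1 := r1 − 4/5·r4
  [ 1  -2  0  -2/5  0 ]
  [ 0   0  1     0  0 ]
  [ 0   0  0     1  0 ]
  [ 0   0  0     0  1 ]
r1 := r1 + 2/5·r3
  [ 1  -2  0  0  0 ]
  [ 0   0  1  0  0 ]
  [ 0   0  0  1  0 ]
  [ 0   0  0  0  1 ]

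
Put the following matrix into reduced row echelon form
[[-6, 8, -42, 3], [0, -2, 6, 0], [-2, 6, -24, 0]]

[[1, 0, 3, 0], [0, 1, -3, 0], [0, 0, 0, 1]]

r1 := -1/6·r1
  [  1  -4/3    7  -1/2 ]
  [  0    -2    6     0 ]
  [ -2     6  -24     0 ]
r3 := r3 + 2·r1
  [ 1  -4/3    7  -1/2 ]
  [ 0    -2    6     0 ]
  [ 0  10/3  -10    -1 ]
r2 := -1/2·r2
  [ 1  -4/3    7  -1/2 ]
  [ 0     1   -3     0 ]
  [ 0  10/3  -10    -1 ]
r3 := r3 − 10/3·r2
  [ 1  -4/3   7  -1/2 ]
  [ 0     1  -3     0 ]
  [ 0     0   0    -1 ]
r3 := -1·r3
  [ 1  -4/3   7  -1/2 ]
  [ 0     1  -3     0 ]
  [ 0     0   0     1 ]
r1 := r1 + 1/2·r3
  [ 1  -4/3   7  0 ]
  [ 0     1  -3  0 ]
  [ 0     0   0  1 ]
r1 := r1 + 4/3·r2
  [ 1  0   3  0 ]
  [ 0  1  -3  0 ]
  [ 0  0   0  1 ]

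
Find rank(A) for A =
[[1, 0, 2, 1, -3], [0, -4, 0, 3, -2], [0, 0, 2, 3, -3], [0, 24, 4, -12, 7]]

ρ2 -> -1/4·ρ2
  [ 1   0  2     1   -3 ]
  [ 0   1  0  -3/4  1/2 ]
  [ 0   0  2     3   -3 ]
  [ 0  24  4   -12    7 ]
ρ4 -> ρ4 − 24·ρ2
  [ 1  0  2     1   -3 ]
  [ 0  1  0  -3/4  1/2 ]
  [ 0  0  2     3   -3 ]
  [ 0  0  4     6   -5 ]
ρ3 -> 1/2·ρ3
  [ 1  0  2     1    -3 ]
  [ 0  1  0  -3/4   1/2 ]
  [ 0  0  1   3/2  -3/2 ]
  [ 0  0  4     6    -5 ]
ρ4 -> ρ4 − 4·ρ3
  [ 1  0  2     1    -3 ]
  [ 0  1  0  -3/4   1/2 ]
  [ 0  0  1   3/2  -3/2 ]
  [ 0  0  0     0     1 ]
ρ3 -> ρ3 + 3/2·ρ4
  [ 1  0  2     1   -3 ]
  [ 0  1  0  -3/4  1/2 ]
  [ 0  0  1   3/2    0 ]
  [ 0  0  0     0    1 ]
ρ2 -> ρ2 − 1/2·ρ4
  [ 1  0  2     1  -3 ]
  [ 0  1  0  -3/4   0 ]
  [ 0  0  1   3/2   0 ]
  [ 0  0  0     0   1 ]
ρ1 -> ρ1 + 3·ρ4
  [ 1  0  2     1  0 ]
  [ 0  1  0  -3/4  0 ]
  [ 0  0  1   3/2  0 ]
  [ 0  0  0     0  1 ]
ρ1 -> ρ1 − 2·ρ3
  [ 1  0  0    -2  0 ]
  [ 0  1  0  -3/4  0 ]
  [ 0  0  1   3/2  0 ]
  [ 0  0  0     0  1 ]
The reduced form has 4 nonzero rows.

rank = 4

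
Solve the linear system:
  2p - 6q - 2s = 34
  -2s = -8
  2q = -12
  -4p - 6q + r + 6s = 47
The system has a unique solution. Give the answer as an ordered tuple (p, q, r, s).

(3, -6, -1, 4)

Form the augmented matrix and row-reduce:
  [  2  -6  0  -2  |   34 ]
  [  0   0  0  -2  |   -8 ]
  [  0   2  0   0  |  -12 ]
  [ -4  -6  1   6  |   47 ]
R1 ← 1/2·R1
  [  1  -3  0  -1  |   17 ]
  [  0   0  0  -2  |   -8 ]
  [  0   2  0   0  |  -12 ]
  [ -4  -6  1   6  |   47 ]
R4 ← R4 + 4·R1
  [ 1   -3  0  -1  |   17 ]
  [ 0    0  0  -2  |   -8 ]
  [ 0    2  0   0  |  -12 ]
  [ 0  -18  1   2  |  115 ]
R2 <-> R3
  [ 1   -3  0  -1  |   17 ]
  [ 0    2  0   0  |  -12 ]
  [ 0    0  0  -2  |   -8 ]
  [ 0  -18  1   2  |  115 ]
R2 ← 1/2·R2
  [ 1   -3  0  -1  |   17 ]
  [ 0    1  0   0  |   -6 ]
  [ 0    0  0  -2  |   -8 ]
  [ 0  -18  1   2  |  115 ]
R4 ← R4 + 18·R2
  [ 1  -3  0  -1  |  17 ]
  [ 0   1  0   0  |  -6 ]
  [ 0   0  0  -2  |  -8 ]
  [ 0   0  1   2  |   7 ]
R3 <-> R4
  [ 1  -3  0  -1  |  17 ]
  [ 0   1  0   0  |  -6 ]
  [ 0   0  1   2  |   7 ]
  [ 0   0  0  -2  |  -8 ]
R4 ← -1/2·R4
  [ 1  -3  0  -1  |  17 ]
  [ 0   1  0   0  |  -6 ]
  [ 0   0  1   2  |   7 ]
  [ 0   0  0   1  |   4 ]
R3 ← R3 − 2·R4
  [ 1  -3  0  -1  |  17 ]
  [ 0   1  0   0  |  -6 ]
  [ 0   0  1   0  |  -1 ]
  [ 0   0  0   1  |   4 ]
R1 ← R1 + R4
  [ 1  -3  0  0  |  21 ]
  [ 0   1  0  0  |  -6 ]
  [ 0   0  1  0  |  -1 ]
  [ 0   0  0  1  |   4 ]
R1 ← R1 + 3·R2
  [ 1  0  0  0  |   3 ]
  [ 0  1  0  0  |  -6 ]
  [ 0  0  1  0  |  -1 ]
  [ 0  0  0  1  |   4 ]
Reading off the last column: p = 3, q = -6, r = -1, s = 4.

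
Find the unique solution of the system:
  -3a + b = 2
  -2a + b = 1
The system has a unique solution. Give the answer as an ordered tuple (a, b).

Form the augmented matrix and row-reduce:
  [ -3  1  |  2 ]
  [ -2  1  |  1 ]
R1 ← -1/3·R1
R2 ← R2 + 2·R1
R2 ← 3·R2
R1 ← R1 + 1/3·R2
Reading off the last column: a = -1, b = -1.

(-1, -1)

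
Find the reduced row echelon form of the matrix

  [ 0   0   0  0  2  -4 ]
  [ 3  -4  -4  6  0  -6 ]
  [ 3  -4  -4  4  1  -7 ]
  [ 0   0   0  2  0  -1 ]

[[1, -4/3, -4/3, 0, 0, -1], [0, 0, 0, 1, 0, -1/2], [0, 0, 0, 0, 1, -2], [0, 0, 0, 0, 0, 0]]

r1 ↔ r2
  [ 3  -4  -4  6  0  -6 ]
  [ 0   0   0  0  2  -4 ]
  [ 3  -4  -4  4  1  -7 ]
  [ 0   0   0  2  0  -1 ]
r1 := 1/3·r1
  [ 1  -4/3  -4/3  2  0  -2 ]
  [ 0     0     0  0  2  -4 ]
  [ 3    -4    -4  4  1  -7 ]
  [ 0     0     0  2  0  -1 ]
r3 := r3 − 3·r1
  [ 1  -4/3  -4/3   2  0  -2 ]
  [ 0     0     0   0  2  -4 ]
  [ 0     0     0  -2  1  -1 ]
  [ 0     0     0   2  0  -1 ]
r2 ↔ r3
  [ 1  -4/3  -4/3   2  0  -2 ]
  [ 0     0     0  -2  1  -1 ]
  [ 0     0     0   0  2  -4 ]
  [ 0     0     0   2  0  -1 ]
r2 := -1/2·r2
  [ 1  -4/3  -4/3  2     0   -2 ]
  [ 0     0     0  1  -1/2  1/2 ]
  [ 0     0     0  0     2   -4 ]
  [ 0     0     0  2     0   -1 ]
r4 := r4 − 2·r2
  [ 1  -4/3  -4/3  2     0   -2 ]
  [ 0     0     0  1  -1/2  1/2 ]
  [ 0     0     0  0     2   -4 ]
  [ 0     0     0  0     1   -2 ]
r3 := 1/2·r3
  [ 1  -4/3  -4/3  2     0   -2 ]
  [ 0     0     0  1  -1/2  1/2 ]
  [ 0     0     0  0     1   -2 ]
  [ 0     0     0  0     1   -2 ]
r4 := r4 − r3
  [ 1  -4/3  -4/3  2     0   -2 ]
  [ 0     0     0  1  -1/2  1/2 ]
  [ 0     0     0  0     1   -2 ]
  [ 0     0     0  0     0    0 ]
r2 := r2 + 1/2·r3
  [ 1  -4/3  -4/3  2  0    -2 ]
  [ 0     0     0  1  0  -1/2 ]
  [ 0     0     0  0  1    -2 ]
  [ 0     0     0  0  0     0 ]
r1 := r1 − 2·r2
  [ 1  -4/3  -4/3  0  0    -1 ]
  [ 0     0     0  1  0  -1/2 ]
  [ 0     0     0  0  1    -2 ]
  [ 0     0     0  0  0     0 ]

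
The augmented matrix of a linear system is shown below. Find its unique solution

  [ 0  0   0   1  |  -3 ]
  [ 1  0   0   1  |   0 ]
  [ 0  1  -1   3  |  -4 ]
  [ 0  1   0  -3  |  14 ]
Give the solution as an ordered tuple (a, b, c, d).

(3, 5, 0, -3)

R1 <=> R2
  [ 1  0   0   1  |   0 ]
  [ 0  0   0   1  |  -3 ]
  [ 0  1  -1   3  |  -4 ]
  [ 0  1   0  -3  |  14 ]
R2 <=> R3
  [ 1  0   0   1  |   0 ]
  [ 0  1  -1   3  |  -4 ]
  [ 0  0   0   1  |  -3 ]
  [ 0  1   0  -3  |  14 ]
R4 -> R4 − R2
  [ 1  0   0   1  |   0 ]
  [ 0  1  -1   3  |  -4 ]
  [ 0  0   0   1  |  -3 ]
  [ 0  0   1  -6  |  18 ]
R3 <=> R4
  [ 1  0   0   1  |   0 ]
  [ 0  1  -1   3  |  -4 ]
  [ 0  0   1  -6  |  18 ]
  [ 0  0   0   1  |  -3 ]
R3 -> R3 + 6·R4
  [ 1  0   0  1  |   0 ]
  [ 0  1  -1  3  |  -4 ]
  [ 0  0   1  0  |   0 ]
  [ 0  0   0  1  |  -3 ]
R2 -> R2 − 3·R4
  [ 1  0   0  1  |   0 ]
  [ 0  1  -1  0  |   5 ]
  [ 0  0   1  0  |   0 ]
  [ 0  0   0  1  |  -3 ]
R1 -> R1 − R4
  [ 1  0   0  0  |   3 ]
  [ 0  1  -1  0  |   5 ]
  [ 0  0   1  0  |   0 ]
  [ 0  0   0  1  |  -3 ]
R2 -> R2 + R3
  [ 1  0  0  0  |   3 ]
  [ 0  1  0  0  |   5 ]
  [ 0  0  1  0  |   0 ]
  [ 0  0  0  1  |  -3 ]
Reading off the last column: a = 3, b = 5, c = 0, d = -3.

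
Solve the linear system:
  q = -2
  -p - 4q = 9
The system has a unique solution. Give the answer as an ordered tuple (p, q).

(-1, -2)

Form the augmented matrix and row-reduce:
  [  0   1  |  -2 ]
  [ -1  -4  |   9 ]
Swap r1 and r2.
  [ -1  -4  |   9 ]
  [  0   1  |  -2 ]
Multiply r1 by -1.
  [ 1  4  |  -9 ]
  [ 0  1  |  -2 ]
Subtract 4 times r2 from r1.
  [ 1  0  |  -1 ]
  [ 0  1  |  -2 ]
Reading off the last column: p = -1, q = -2.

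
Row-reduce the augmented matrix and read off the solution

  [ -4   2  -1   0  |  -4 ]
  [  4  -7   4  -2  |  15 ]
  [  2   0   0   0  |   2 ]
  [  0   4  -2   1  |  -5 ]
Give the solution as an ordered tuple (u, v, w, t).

(1, 1, 2, -5)

ρ1 → -1/4·ρ1
  [ 1  -1/2  1/4   0  |   1 ]
  [ 4    -7    4  -2  |  15 ]
  [ 2     0    0   0  |   2 ]
  [ 0     4   -2   1  |  -5 ]
ρ2 → ρ2 − 4·ρ1
  [ 1  -1/2  1/4   0  |   1 ]
  [ 0    -5    3  -2  |  11 ]
  [ 2     0    0   0  |   2 ]
  [ 0     4   -2   1  |  -5 ]
ρ3 → ρ3 − 2·ρ1
  [ 1  -1/2   1/4   0  |   1 ]
  [ 0    -5     3  -2  |  11 ]
  [ 0     1  -1/2   0  |   0 ]
  [ 0     4    -2   1  |  -5 ]
ρ2 → -1/5·ρ2
  [ 1  -1/2   1/4    0  |      1 ]
  [ 0     1  -3/5  2/5  |  -11/5 ]
  [ 0     1  -1/2    0  |      0 ]
  [ 0     4    -2    1  |     -5 ]
ρ3 → ρ3 − ρ2
  [ 1  -1/2   1/4     0  |      1 ]
  [ 0     1  -3/5   2/5  |  -11/5 ]
  [ 0     0  1/10  -2/5  |   11/5 ]
  [ 0     4    -2     1  |     -5 ]
ρ4 → ρ4 − 4·ρ2
  [ 1  -1/2   1/4     0  |      1 ]
  [ 0     1  -3/5   2/5  |  -11/5 ]
  [ 0     0  1/10  -2/5  |   11/5 ]
  [ 0     0   2/5  -3/5  |   19/5 ]
ρ3 → 10·ρ3
  [ 1  -1/2   1/4     0  |      1 ]
  [ 0     1  -3/5   2/5  |  -11/5 ]
  [ 0     0     1    -4  |     22 ]
  [ 0     0   2/5  -3/5  |   19/5 ]
ρ4 → ρ4 − 2/5·ρ3
  [ 1  -1/2   1/4    0  |      1 ]
  [ 0     1  -3/5  2/5  |  -11/5 ]
  [ 0     0     1   -4  |     22 ]
  [ 0     0     0    1  |     -5 ]
ρ3 → ρ3 + 4·ρ4
  [ 1  -1/2   1/4    0  |      1 ]
  [ 0     1  -3/5  2/5  |  -11/5 ]
  [ 0     0     1    0  |      2 ]
  [ 0     0     0    1  |     -5 ]
ρ2 → ρ2 − 2/5·ρ4
  [ 1  -1/2   1/4  0  |     1 ]
  [ 0     1  -3/5  0  |  -1/5 ]
  [ 0     0     1  0  |     2 ]
  [ 0     0     0  1  |    -5 ]
ρ2 → ρ2 + 3/5·ρ3
  [ 1  -1/2  1/4  0  |   1 ]
  [ 0     1    0  0  |   1 ]
  [ 0     0    1  0  |   2 ]
  [ 0     0    0  1  |  -5 ]
ρ1 → ρ1 − 1/4·ρ3
  [ 1  -1/2  0  0  |  1/2 ]
  [ 0     1  0  0  |    1 ]
  [ 0     0  1  0  |    2 ]
  [ 0     0  0  1  |   -5 ]
ρ1 → ρ1 + 1/2·ρ2
  [ 1  0  0  0  |   1 ]
  [ 0  1  0  0  |   1 ]
  [ 0  0  1  0  |   2 ]
  [ 0  0  0  1  |  -5 ]
Reading off the last column: u = 1, v = 1, w = 2, t = -5.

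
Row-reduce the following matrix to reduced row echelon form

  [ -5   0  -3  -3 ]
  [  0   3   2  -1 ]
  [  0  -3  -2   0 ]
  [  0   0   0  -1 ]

R1 := -1/5·R1
  [ 1   0  3/5  3/5 ]
  [ 0   3    2   -1 ]
  [ 0  -3   -2    0 ]
  [ 0   0    0   -1 ]
R2 := 1/3·R2
  [ 1   0  3/5   3/5 ]
  [ 0   1  2/3  -1/3 ]
  [ 0  -3   -2     0 ]
  [ 0   0    0    -1 ]
R3 := R3 + 3·R2
  [ 1  0  3/5   3/5 ]
  [ 0  1  2/3  -1/3 ]
  [ 0  0    0    -1 ]
  [ 0  0    0    -1 ]
R3 := -1·R3
  [ 1  0  3/5   3/5 ]
  [ 0  1  2/3  -1/3 ]
  [ 0  0    0     1 ]
  [ 0  0    0    -1 ]
R4 := R4 + R3
  [ 1  0  3/5   3/5 ]
  [ 0  1  2/3  -1/3 ]
  [ 0  0    0     1 ]
  [ 0  0    0     0 ]
R2 := R2 + 1/3·R3
  [ 1  0  3/5  3/5 ]
  [ 0  1  2/3    0 ]
  [ 0  0    0    1 ]
  [ 0  0    0    0 ]
R1 := R1 − 3/5·R3
  [ 1  0  3/5  0 ]
  [ 0  1  2/3  0 ]
  [ 0  0    0  1 ]
  [ 0  0    0  0 ]

[[1, 0, 3/5, 0], [0, 1, 2/3, 0], [0, 0, 0, 1], [0, 0, 0, 0]]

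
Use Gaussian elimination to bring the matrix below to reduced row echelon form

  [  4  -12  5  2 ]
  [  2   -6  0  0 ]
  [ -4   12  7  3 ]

[[1, -3, 0, 0], [0, 0, 1, 0], [0, 0, 0, 1]]

ρ1 ← 1/4·ρ1
  [  1  -3  5/4  1/2 ]
  [  2  -6    0    0 ]
  [ -4  12    7    3 ]
ρ2 ← ρ2 − 2·ρ1
  [  1  -3   5/4  1/2 ]
  [  0   0  -5/2   -1 ]
  [ -4  12     7    3 ]
ρ3 ← ρ3 + 4·ρ1
  [ 1  -3   5/4  1/2 ]
  [ 0   0  -5/2   -1 ]
  [ 0   0    12    5 ]
ρ2 ← -2/5·ρ2
  [ 1  -3  5/4  1/2 ]
  [ 0   0    1  2/5 ]
  [ 0   0   12    5 ]
ρ3 ← ρ3 − 12·ρ2
  [ 1  -3  5/4  1/2 ]
  [ 0   0    1  2/5 ]
  [ 0   0    0  1/5 ]
ρ3 ← 5·ρ3
  [ 1  -3  5/4  1/2 ]
  [ 0   0    1  2/5 ]
  [ 0   0    0    1 ]
ρ2 ← ρ2 − 2/5·ρ3
  [ 1  -3  5/4  1/2 ]
  [ 0   0    1    0 ]
  [ 0   0    0    1 ]
ρ1 ← ρ1 − 1/2·ρ3
  [ 1  -3  5/4  0 ]
  [ 0   0    1  0 ]
  [ 0   0    0  1 ]
ρ1 ← ρ1 − 5/4·ρ2
  [ 1  -3  0  0 ]
  [ 0   0  1  0 ]
  [ 0   0  0  1 ]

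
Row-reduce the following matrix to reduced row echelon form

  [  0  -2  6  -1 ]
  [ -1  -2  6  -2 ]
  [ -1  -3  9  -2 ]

R1 ↔ R2
  [ -1  -2  6  -2 ]
  [  0  -2  6  -1 ]
  [ -1  -3  9  -2 ]
R1 → -1·R1
  [  1   2  -6   2 ]
  [  0  -2   6  -1 ]
  [ -1  -3   9  -2 ]
R3 → R3 + R1
  [ 1   2  -6   2 ]
  [ 0  -2   6  -1 ]
  [ 0  -1   3   0 ]
R2 → -1/2·R2
  [ 1   2  -6    2 ]
  [ 0   1  -3  1/2 ]
  [ 0  -1   3    0 ]
R3 → R3 + R2
  [ 1  2  -6    2 ]
  [ 0  1  -3  1/2 ]
  [ 0  0   0  1/2 ]
R3 → 2·R3
  [ 1  2  -6    2 ]
  [ 0  1  -3  1/2 ]
  [ 0  0   0    1 ]
R2 → R2 − 1/2·R3
  [ 1  2  -6  2 ]
  [ 0  1  -3  0 ]
  [ 0  0   0  1 ]
R1 → R1 − 2·R3
  [ 1  2  -6  0 ]
  [ 0  1  -3  0 ]
  [ 0  0   0  1 ]
R1 → R1 − 2·R2
  [ 1  0   0  0 ]
  [ 0  1  -3  0 ]
  [ 0  0   0  1 ]

[[1, 0, 0, 0], [0, 1, -3, 0], [0, 0, 0, 1]]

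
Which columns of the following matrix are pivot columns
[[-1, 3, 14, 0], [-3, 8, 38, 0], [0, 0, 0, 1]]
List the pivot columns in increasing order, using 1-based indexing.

R1 -> -1·R1
R2 -> R2 + 3·R1
R2 -> -1·R2
R1 -> R1 + 3·R2
Pivot columns are the columns containing a leading 1.

1, 2, 4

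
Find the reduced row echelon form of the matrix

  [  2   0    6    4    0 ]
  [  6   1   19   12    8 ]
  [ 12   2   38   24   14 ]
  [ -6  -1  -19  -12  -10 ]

ρ1 → 1/2·ρ1
  [  1   0    3    2    0 ]
  [  6   1   19   12    8 ]
  [ 12   2   38   24   14 ]
  [ -6  -1  -19  -12  -10 ]
ρ2 → ρ2 − 6·ρ1
  [  1   0    3    2    0 ]
  [  0   1    1    0    8 ]
  [ 12   2   38   24   14 ]
  [ -6  -1  -19  -12  -10 ]
ρ3 → ρ3 − 12·ρ1
  [  1   0    3    2    0 ]
  [  0   1    1    0    8 ]
  [  0   2    2    0   14 ]
  [ -6  -1  -19  -12  -10 ]
ρ4 → ρ4 + 6·ρ1
  [ 1   0   3  2    0 ]
  [ 0   1   1  0    8 ]
  [ 0   2   2  0   14 ]
  [ 0  -1  -1  0  -10 ]
ρ3 → ρ3 − 2·ρ2
  [ 1   0   3  2    0 ]
  [ 0   1   1  0    8 ]
  [ 0   0   0  0   -2 ]
  [ 0  -1  -1  0  -10 ]
ρ4 → ρ4 + ρ2
  [ 1  0  3  2   0 ]
  [ 0  1  1  0   8 ]
  [ 0  0  0  0  -2 ]
  [ 0  0  0  0  -2 ]
ρ3 → -1/2·ρ3
  [ 1  0  3  2   0 ]
  [ 0  1  1  0   8 ]
  [ 0  0  0  0   1 ]
  [ 0  0  0  0  -2 ]
ρ4 → ρ4 + 2·ρ3
  [ 1  0  3  2  0 ]
  [ 0  1  1  0  8 ]
  [ 0  0  0  0  1 ]
  [ 0  0  0  0  0 ]
ρ2 → ρ2 − 8·ρ3
  [ 1  0  3  2  0 ]
  [ 0  1  1  0  0 ]
  [ 0  0  0  0  1 ]
  [ 0  0  0  0  0 ]

[[1, 0, 3, 2, 0], [0, 1, 1, 0, 0], [0, 0, 0, 0, 1], [0, 0, 0, 0, 0]]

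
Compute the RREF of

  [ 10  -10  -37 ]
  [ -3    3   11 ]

[[1, -1, 0], [0, 0, 1]]

ρ1 ← 1/10·ρ1
  [  1  -1  -37/10 ]
  [ -3   3      11 ]
ρ2 ← ρ2 + 3·ρ1
  [ 1  -1  -37/10 ]
  [ 0   0   -1/10 ]
ρ2 ← -10·ρ2
  [ 1  -1  -37/10 ]
  [ 0   0       1 ]
ρ1 ← ρ1 + 37/10·ρ2
  [ 1  -1  0 ]
  [ 0   0  1 ]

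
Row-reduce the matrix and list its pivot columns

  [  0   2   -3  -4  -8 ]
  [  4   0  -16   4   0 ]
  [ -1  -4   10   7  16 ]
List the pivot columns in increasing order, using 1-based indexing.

1, 2

R1 ↔ R2
  [  4   0  -16   4   0 ]
  [  0   2   -3  -4  -8 ]
  [ -1  -4   10   7  16 ]
R1 -> 1/4·R1
  [  1   0  -4   1   0 ]
  [  0   2  -3  -4  -8 ]
  [ -1  -4  10   7  16 ]
R3 -> R3 + R1
  [ 1   0  -4   1   0 ]
  [ 0   2  -3  -4  -8 ]
  [ 0  -4   6   8  16 ]
R2 -> 1/2·R2
  [ 1   0    -4   1   0 ]
  [ 0   1  -3/2  -2  -4 ]
  [ 0  -4     6   8  16 ]
R3 -> R3 + 4·R2
  [ 1  0    -4   1   0 ]
  [ 0  1  -3/2  -2  -4 ]
  [ 0  0     0   0   0 ]
Pivot columns are the columns containing a leading 1.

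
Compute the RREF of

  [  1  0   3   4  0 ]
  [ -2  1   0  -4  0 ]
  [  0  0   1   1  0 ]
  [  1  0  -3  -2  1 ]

[[1, 0, 0, 1, 0], [0, 1, 0, -2, 0], [0, 0, 1, 1, 0], [0, 0, 0, 0, 1]]

R2 ← R2 + 2·R1
  [ 1  0   3   4  0 ]
  [ 0  1   6   4  0 ]
  [ 0  0   1   1  0 ]
  [ 1  0  -3  -2  1 ]
R4 ← R4 − R1
  [ 1  0   3   4  0 ]
  [ 0  1   6   4  0 ]
  [ 0  0   1   1  0 ]
  [ 0  0  -6  -6  1 ]
R4 ← R4 + 6·R3
  [ 1  0  3  4  0 ]
  [ 0  1  6  4  0 ]
  [ 0  0  1  1  0 ]
  [ 0  0  0  0  1 ]
R2 ← R2 − 6·R3
  [ 1  0  3   4  0 ]
  [ 0  1  0  -2  0 ]
  [ 0  0  1   1  0 ]
  [ 0  0  0   0  1 ]
R1 ← R1 − 3·R3
  [ 1  0  0   1  0 ]
  [ 0  1  0  -2  0 ]
  [ 0  0  1   1  0 ]
  [ 0  0  0   0  1 ]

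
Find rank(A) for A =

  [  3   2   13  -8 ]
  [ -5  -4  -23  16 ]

rank = 2

R1 ← 1/3·R1
  [  1  2/3  13/3  -8/3 ]
  [ -5   -4   -23    16 ]
R2 ← R2 + 5·R1
  [ 1   2/3  13/3  -8/3 ]
  [ 0  -2/3  -4/3   8/3 ]
R2 ← -3/2·R2
  [ 1  2/3  13/3  -8/3 ]
  [ 0    1     2    -4 ]
R1 ← R1 − 2/3·R2
  [ 1  0  3   0 ]
  [ 0  1  2  -4 ]
The reduced form has 2 nonzero rows.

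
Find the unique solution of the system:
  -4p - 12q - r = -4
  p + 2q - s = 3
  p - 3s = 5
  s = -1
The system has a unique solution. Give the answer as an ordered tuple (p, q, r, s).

(2, 0, -4, -1)

Form the augmented matrix and row-reduce:
  [ -4  -12  -1   0  |  -4 ]
  [  1    2   0  -1  |   3 ]
  [  1    0   0  -3  |   5 ]
  [  0    0   0   1  |  -1 ]
Multiply r1 by -1/4.
  [ 1  3  1/4   0  |   1 ]
  [ 1  2    0  -1  |   3 ]
  [ 1  0    0  -3  |   5 ]
  [ 0  0    0   1  |  -1 ]
Subtract r1 from r2.
  [ 1   3   1/4   0  |   1 ]
  [ 0  -1  -1/4  -1  |   2 ]
  [ 1   0     0  -3  |   5 ]
  [ 0   0     0   1  |  -1 ]
Subtract r1 from r3.
  [ 1   3   1/4   0  |   1 ]
  [ 0  -1  -1/4  -1  |   2 ]
  [ 0  -3  -1/4  -3  |   4 ]
  [ 0   0     0   1  |  -1 ]
Multiply r2 by -1.
  [ 1   3   1/4   0  |   1 ]
  [ 0   1   1/4   1  |  -2 ]
  [ 0  -3  -1/4  -3  |   4 ]
  [ 0   0     0   1  |  -1 ]
Add 3 times r2 to r3.
  [ 1  3  1/4  0  |   1 ]
  [ 0  1  1/4  1  |  -2 ]
  [ 0  0  1/2  0  |  -2 ]
  [ 0  0    0  1  |  -1 ]
Multiply r3 by 2.
  [ 1  3  1/4  0  |   1 ]
  [ 0  1  1/4  1  |  -2 ]
  [ 0  0    1  0  |  -4 ]
  [ 0  0    0  1  |  -1 ]
Subtract r4 from r2.
  [ 1  3  1/4  0  |   1 ]
  [ 0  1  1/4  0  |  -1 ]
  [ 0  0    1  0  |  -4 ]
  [ 0  0    0  1  |  -1 ]
Subtract 1/4 times r3 from r2.
  [ 1  3  1/4  0  |   1 ]
  [ 0  1    0  0  |   0 ]
  [ 0  0    1  0  |  -4 ]
  [ 0  0    0  1  |  -1 ]
Subtract 1/4 times r3 from r1.
  [ 1  3  0  0  |   2 ]
  [ 0  1  0  0  |   0 ]
  [ 0  0  1  0  |  -4 ]
  [ 0  0  0  1  |  -1 ]
Subtract 3 times r2 from r1.
  [ 1  0  0  0  |   2 ]
  [ 0  1  0  0  |   0 ]
  [ 0  0  1  0  |  -4 ]
  [ 0  0  0  1  |  -1 ]
Reading off the last column: p = 2, q = 0, r = -4, s = -1.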